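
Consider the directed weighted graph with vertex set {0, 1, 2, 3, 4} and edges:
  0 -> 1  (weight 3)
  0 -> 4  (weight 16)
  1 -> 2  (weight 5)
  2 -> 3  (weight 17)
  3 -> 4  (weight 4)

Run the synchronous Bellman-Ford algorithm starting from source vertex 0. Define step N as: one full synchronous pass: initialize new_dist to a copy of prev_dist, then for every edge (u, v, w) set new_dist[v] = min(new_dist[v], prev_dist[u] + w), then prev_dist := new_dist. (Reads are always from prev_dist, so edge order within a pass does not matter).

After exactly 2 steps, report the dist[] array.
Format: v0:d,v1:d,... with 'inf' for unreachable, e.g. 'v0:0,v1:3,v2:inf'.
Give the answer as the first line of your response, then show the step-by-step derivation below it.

v0:0,v1:3,v2:8,v3:inf,v4:16

step 1: dist = v0:0,v1:3,v2:inf,v3:inf,v4:16
step 2: dist = v0:0,v1:3,v2:8,v3:inf,v4:16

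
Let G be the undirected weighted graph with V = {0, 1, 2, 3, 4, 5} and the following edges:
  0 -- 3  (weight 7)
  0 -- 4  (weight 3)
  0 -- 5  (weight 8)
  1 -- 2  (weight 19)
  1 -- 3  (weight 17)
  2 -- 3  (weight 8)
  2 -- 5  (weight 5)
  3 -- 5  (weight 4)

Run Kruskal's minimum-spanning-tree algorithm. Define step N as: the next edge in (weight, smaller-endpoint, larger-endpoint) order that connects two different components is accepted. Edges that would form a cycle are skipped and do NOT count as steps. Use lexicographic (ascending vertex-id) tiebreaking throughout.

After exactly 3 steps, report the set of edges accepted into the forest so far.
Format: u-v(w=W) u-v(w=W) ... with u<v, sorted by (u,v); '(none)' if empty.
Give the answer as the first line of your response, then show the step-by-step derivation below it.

0-4(w=3) 2-5(w=5) 3-5(w=4)

step 1: add edge 0-4 (w=3); MST = {0-4(w=3)}
step 2: add edge 3-5 (w=4); MST = {0-4(w=3) 3-5(w=4)}
step 3: add edge 2-5 (w=5); MST = {0-4(w=3) 2-5(w=5) 3-5(w=4)}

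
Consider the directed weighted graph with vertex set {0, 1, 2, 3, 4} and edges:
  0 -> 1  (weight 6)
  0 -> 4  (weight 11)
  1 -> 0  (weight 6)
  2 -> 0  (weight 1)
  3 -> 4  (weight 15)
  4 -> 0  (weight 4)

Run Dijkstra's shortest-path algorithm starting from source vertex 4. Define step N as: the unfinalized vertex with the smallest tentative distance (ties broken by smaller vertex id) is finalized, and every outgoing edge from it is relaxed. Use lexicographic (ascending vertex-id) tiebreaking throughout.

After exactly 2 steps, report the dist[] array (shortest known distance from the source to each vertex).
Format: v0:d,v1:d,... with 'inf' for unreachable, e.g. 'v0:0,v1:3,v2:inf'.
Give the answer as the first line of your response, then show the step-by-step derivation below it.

v0:4,v1:10,v2:inf,v3:inf,v4:0

step 1: dist = v0:4,v1:inf,v2:inf,v3:inf,v4:0
step 2: dist = v0:4,v1:10,v2:inf,v3:inf,v4:0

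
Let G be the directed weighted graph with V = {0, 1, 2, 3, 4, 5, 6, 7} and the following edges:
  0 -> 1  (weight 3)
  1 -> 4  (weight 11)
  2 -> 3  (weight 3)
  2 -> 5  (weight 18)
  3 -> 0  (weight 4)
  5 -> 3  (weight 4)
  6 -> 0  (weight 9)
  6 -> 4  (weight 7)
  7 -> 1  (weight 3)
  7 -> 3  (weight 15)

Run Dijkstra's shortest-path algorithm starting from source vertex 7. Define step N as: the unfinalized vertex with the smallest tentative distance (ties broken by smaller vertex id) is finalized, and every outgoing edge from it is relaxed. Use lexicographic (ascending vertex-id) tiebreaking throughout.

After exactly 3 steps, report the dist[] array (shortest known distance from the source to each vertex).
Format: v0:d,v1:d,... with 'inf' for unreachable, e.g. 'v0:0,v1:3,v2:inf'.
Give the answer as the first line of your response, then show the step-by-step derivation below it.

v0:inf,v1:3,v2:inf,v3:15,v4:14,v5:inf,v6:inf,v7:0

step 1: dist = v0:inf,v1:3,v2:inf,v3:15,v4:inf,v5:inf,v6:inf,v7:0
step 2: dist = v0:inf,v1:3,v2:inf,v3:15,v4:14,v5:inf,v6:inf,v7:0
step 3: dist = v0:inf,v1:3,v2:inf,v3:15,v4:14,v5:inf,v6:inf,v7:0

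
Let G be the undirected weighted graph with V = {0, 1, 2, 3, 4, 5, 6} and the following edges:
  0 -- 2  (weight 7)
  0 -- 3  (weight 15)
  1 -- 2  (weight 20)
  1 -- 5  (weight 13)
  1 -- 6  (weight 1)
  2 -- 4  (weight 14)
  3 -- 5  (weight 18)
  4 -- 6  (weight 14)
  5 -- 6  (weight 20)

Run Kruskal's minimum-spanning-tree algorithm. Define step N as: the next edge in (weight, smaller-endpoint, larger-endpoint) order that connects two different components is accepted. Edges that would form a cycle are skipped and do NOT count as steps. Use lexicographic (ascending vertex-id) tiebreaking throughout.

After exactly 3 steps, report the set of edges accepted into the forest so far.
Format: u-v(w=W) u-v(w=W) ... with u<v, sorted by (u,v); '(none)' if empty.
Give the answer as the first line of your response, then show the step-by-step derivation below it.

0-2(w=7) 1-5(w=13) 1-6(w=1)

step 1: add edge 1-6 (w=1); MST = {1-6(w=1)}
step 2: add edge 0-2 (w=7); MST = {0-2(w=7) 1-6(w=1)}
step 3: add edge 1-5 (w=13); MST = {0-2(w=7) 1-5(w=13) 1-6(w=1)}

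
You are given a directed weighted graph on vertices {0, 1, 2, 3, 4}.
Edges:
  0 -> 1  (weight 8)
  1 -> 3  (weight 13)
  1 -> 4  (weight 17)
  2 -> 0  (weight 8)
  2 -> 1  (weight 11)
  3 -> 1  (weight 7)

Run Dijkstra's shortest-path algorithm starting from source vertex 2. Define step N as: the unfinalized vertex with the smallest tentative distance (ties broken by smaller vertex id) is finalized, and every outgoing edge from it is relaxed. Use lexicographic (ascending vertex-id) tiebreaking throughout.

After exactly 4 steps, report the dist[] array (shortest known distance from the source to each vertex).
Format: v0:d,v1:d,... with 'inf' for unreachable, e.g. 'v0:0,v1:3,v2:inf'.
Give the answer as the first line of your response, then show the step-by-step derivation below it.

v0:8,v1:11,v2:0,v3:24,v4:28

step 1: dist = v0:8,v1:11,v2:0,v3:inf,v4:inf
step 2: dist = v0:8,v1:11,v2:0,v3:inf,v4:inf
step 3: dist = v0:8,v1:11,v2:0,v3:24,v4:28
step 4: dist = v0:8,v1:11,v2:0,v3:24,v4:28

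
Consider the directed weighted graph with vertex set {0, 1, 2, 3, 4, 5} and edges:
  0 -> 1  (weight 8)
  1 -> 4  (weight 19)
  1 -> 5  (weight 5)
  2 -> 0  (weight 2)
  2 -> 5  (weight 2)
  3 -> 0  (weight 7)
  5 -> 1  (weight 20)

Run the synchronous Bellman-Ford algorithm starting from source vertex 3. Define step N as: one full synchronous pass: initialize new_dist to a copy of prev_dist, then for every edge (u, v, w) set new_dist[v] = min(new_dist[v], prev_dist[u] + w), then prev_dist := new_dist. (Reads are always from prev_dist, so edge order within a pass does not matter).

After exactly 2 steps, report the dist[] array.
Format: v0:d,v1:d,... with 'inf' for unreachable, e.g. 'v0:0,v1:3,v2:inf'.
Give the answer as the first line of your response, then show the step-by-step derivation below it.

v0:7,v1:15,v2:inf,v3:0,v4:inf,v5:inf

step 1: dist = v0:7,v1:inf,v2:inf,v3:0,v4:inf,v5:inf
step 2: dist = v0:7,v1:15,v2:inf,v3:0,v4:inf,v5:inf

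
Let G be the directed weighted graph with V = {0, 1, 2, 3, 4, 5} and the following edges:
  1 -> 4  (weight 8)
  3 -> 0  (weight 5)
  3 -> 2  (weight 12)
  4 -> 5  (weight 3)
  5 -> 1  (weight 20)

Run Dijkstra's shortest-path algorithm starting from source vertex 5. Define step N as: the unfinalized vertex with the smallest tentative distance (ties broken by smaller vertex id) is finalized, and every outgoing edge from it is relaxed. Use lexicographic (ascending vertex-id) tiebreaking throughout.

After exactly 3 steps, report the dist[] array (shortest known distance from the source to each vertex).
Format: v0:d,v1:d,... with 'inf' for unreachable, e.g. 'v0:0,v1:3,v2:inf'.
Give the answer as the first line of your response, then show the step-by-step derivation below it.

v0:inf,v1:20,v2:inf,v3:inf,v4:28,v5:0

step 1: dist = v0:inf,v1:20,v2:inf,v3:inf,v4:inf,v5:0
step 2: dist = v0:inf,v1:20,v2:inf,v3:inf,v4:28,v5:0
step 3: dist = v0:inf,v1:20,v2:inf,v3:inf,v4:28,v5:0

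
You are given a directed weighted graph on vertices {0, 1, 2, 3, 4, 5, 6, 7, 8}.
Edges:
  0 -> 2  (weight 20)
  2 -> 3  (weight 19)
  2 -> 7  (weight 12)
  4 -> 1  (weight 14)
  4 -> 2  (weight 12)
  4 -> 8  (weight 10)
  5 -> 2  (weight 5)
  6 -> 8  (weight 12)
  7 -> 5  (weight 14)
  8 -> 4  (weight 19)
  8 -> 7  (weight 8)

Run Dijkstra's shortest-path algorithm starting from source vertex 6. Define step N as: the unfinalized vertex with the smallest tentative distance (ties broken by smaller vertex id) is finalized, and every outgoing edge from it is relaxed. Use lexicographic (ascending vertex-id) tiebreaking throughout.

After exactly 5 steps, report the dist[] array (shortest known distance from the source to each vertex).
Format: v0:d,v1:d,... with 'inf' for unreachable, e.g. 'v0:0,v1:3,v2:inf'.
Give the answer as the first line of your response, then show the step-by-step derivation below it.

v0:inf,v1:45,v2:39,v3:inf,v4:31,v5:34,v6:0,v7:20,v8:12

step 1: dist = v0:inf,v1:inf,v2:inf,v3:inf,v4:inf,v5:inf,v6:0,v7:inf,v8:12
step 2: dist = v0:inf,v1:inf,v2:inf,v3:inf,v4:31,v5:inf,v6:0,v7:20,v8:12
step 3: dist = v0:inf,v1:inf,v2:inf,v3:inf,v4:31,v5:34,v6:0,v7:20,v8:12
step 4: dist = v0:inf,v1:45,v2:43,v3:inf,v4:31,v5:34,v6:0,v7:20,v8:12
step 5: dist = v0:inf,v1:45,v2:39,v3:inf,v4:31,v5:34,v6:0,v7:20,v8:12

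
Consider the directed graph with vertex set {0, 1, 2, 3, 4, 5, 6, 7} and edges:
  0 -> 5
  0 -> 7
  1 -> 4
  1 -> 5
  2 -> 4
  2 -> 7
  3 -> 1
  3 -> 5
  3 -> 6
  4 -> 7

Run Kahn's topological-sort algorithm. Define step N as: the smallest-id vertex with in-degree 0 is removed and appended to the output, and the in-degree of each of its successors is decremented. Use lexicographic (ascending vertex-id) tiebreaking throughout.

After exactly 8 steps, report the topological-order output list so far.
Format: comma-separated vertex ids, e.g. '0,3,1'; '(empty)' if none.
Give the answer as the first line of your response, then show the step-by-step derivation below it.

0,2,3,1,4,5,6,7

step 1: output 0; order=[0]; indeg=(0,1,0,0,2,2,1,2)
step 2: output 2; order=[0,2]; indeg=(0,1,0,0,1,2,1,1)
step 3: output 3; order=[0,2,3]; indeg=(0,0,0,0,1,1,0,1)
step 4: output 1; order=[0,2,3,1]; indeg=(0,0,0,0,0,0,0,1)
step 5: output 4; order=[0,2,3,1,4]; indeg=(0,0,0,0,0,0,0,0)
step 6: output 5; order=[0,2,3,1,4,5]; indeg=(0,0,0,0,0,0,0,0)
step 7: output 6; order=[0,2,3,1,4,5,6]; indeg=(0,0,0,0,0,0,0,0)
step 8: output 7; order=[0,2,3,1,4,5,6,7]; indeg=(0,0,0,0,0,0,0,0)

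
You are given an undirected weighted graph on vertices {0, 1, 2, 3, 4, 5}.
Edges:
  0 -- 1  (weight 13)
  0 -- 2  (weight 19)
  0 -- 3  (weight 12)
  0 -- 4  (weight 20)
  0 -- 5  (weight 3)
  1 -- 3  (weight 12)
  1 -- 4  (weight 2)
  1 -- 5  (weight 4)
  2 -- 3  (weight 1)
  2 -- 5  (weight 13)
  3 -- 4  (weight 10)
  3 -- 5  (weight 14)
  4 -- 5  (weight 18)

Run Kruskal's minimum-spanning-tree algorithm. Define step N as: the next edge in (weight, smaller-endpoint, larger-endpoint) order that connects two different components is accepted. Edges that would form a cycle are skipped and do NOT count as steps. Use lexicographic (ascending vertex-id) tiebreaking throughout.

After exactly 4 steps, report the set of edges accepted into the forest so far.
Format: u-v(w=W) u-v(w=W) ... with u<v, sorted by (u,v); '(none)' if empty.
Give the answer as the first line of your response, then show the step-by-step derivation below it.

0-5(w=3) 1-4(w=2) 1-5(w=4) 2-3(w=1)

step 1: add edge 2-3 (w=1); MST = {2-3(w=1)}
step 2: add edge 1-4 (w=2); MST = {1-4(w=2) 2-3(w=1)}
step 3: add edge 0-5 (w=3); MST = {0-5(w=3) 1-4(w=2) 2-3(w=1)}
step 4: add edge 1-5 (w=4); MST = {0-5(w=3) 1-4(w=2) 1-5(w=4) 2-3(w=1)}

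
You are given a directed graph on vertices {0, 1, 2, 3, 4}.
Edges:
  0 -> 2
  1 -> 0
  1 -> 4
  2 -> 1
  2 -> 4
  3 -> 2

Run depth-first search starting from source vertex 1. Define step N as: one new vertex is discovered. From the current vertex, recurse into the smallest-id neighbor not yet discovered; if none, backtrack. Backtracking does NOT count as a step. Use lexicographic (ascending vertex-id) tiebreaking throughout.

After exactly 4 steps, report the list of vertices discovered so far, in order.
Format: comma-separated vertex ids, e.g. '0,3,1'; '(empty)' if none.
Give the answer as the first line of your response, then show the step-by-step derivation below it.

1,0,2,4

step 1: discover 1; path=1; order=1
step 2: discover 0; path=1>0; order=1,0
step 3: discover 2; path=1>0>2; order=1,0,2
step 4: discover 4; path=1>0>2>4; order=1,0,2,4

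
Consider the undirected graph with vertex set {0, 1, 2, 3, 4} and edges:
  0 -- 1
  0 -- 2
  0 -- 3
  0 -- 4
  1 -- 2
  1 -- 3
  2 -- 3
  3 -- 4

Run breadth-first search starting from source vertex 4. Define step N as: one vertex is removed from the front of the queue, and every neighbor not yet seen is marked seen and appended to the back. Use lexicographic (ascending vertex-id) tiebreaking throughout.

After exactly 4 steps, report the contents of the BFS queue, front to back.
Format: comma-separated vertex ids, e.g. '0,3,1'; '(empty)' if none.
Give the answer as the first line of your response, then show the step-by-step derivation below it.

2

step 1: dequeue 4; queue=[0,3]; order=4
step 2: dequeue 0; queue=[3,1,2]; order=4,0
step 3: dequeue 3; queue=[1,2]; order=4,0,3
step 4: dequeue 1; queue=[2]; order=4,0,3,1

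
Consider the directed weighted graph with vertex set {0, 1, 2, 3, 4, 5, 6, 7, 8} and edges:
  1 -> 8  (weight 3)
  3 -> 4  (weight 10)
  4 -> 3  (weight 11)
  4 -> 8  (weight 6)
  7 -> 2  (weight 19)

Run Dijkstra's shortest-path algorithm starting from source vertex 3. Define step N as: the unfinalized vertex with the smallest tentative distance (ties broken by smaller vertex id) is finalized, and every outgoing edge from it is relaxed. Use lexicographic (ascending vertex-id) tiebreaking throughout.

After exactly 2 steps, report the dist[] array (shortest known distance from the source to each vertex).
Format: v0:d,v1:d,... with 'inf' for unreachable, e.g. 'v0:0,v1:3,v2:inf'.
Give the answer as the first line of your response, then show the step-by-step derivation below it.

v0:inf,v1:inf,v2:inf,v3:0,v4:10,v5:inf,v6:inf,v7:inf,v8:16

step 1: dist = v0:inf,v1:inf,v2:inf,v3:0,v4:10,v5:inf,v6:inf,v7:inf,v8:inf
step 2: dist = v0:inf,v1:inf,v2:inf,v3:0,v4:10,v5:inf,v6:inf,v7:inf,v8:16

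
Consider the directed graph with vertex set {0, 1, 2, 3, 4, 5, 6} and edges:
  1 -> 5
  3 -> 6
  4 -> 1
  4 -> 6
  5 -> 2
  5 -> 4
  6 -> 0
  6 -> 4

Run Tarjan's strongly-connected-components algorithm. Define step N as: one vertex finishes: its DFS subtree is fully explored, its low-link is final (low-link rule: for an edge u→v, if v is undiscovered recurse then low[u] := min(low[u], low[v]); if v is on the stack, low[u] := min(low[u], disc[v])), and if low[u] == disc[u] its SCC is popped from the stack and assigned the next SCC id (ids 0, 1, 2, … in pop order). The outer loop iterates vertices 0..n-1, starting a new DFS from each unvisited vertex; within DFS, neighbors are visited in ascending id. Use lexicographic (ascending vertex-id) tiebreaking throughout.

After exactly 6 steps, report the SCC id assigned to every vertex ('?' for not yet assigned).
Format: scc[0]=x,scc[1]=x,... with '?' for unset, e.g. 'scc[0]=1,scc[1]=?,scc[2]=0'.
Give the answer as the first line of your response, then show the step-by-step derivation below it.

scc[0]=0,scc[1]=2,scc[2]=1,scc[3]=?,scc[4]=2,scc[5]=2,scc[6]=2

step 1: low=(low[0]=0,low[1]=?,low[2]=?,low[3]=?,low[4]=?,low[5]=?,low[6]=?); scc=(scc[0]=0,scc[1]=?,scc[2]=?,scc[3]=?,scc[4]=?,scc[5]=?,scc[6]=?)
step 2: low=(low[0]=0,low[1]=1,low[2]=3,low[3]=?,low[4]=?,low[5]=2,low[6]=?); scc=(scc[0]=0,scc[1]=?,scc[2]=1,scc[3]=?,scc[4]=?,scc[5]=?,scc[6]=?)
step 3: low=(low[0]=0,low[1]=1,low[2]=3,low[3]=?,low[4]=1,low[5]=2,low[6]=4); scc=(scc[0]=0,scc[1]=?,scc[2]=1,scc[3]=?,scc[4]=?,scc[5]=?,scc[6]=?)
step 4: low=(low[0]=0,low[1]=1,low[2]=3,low[3]=?,low[4]=1,low[5]=2,low[6]=4); scc=(scc[0]=0,scc[1]=?,scc[2]=1,scc[3]=?,scc[4]=?,scc[5]=?,scc[6]=?)
step 5: low=(low[0]=0,low[1]=1,low[2]=3,low[3]=?,low[4]=1,low[5]=1,low[6]=4); scc=(scc[0]=0,scc[1]=?,scc[2]=1,scc[3]=?,scc[4]=?,scc[5]=?,scc[6]=?)
step 6: low=(low[0]=0,low[1]=1,low[2]=3,low[3]=?,low[4]=1,low[5]=1,low[6]=4); scc=(scc[0]=0,scc[1]=2,scc[2]=1,scc[3]=?,scc[4]=2,scc[5]=2,scc[6]=2)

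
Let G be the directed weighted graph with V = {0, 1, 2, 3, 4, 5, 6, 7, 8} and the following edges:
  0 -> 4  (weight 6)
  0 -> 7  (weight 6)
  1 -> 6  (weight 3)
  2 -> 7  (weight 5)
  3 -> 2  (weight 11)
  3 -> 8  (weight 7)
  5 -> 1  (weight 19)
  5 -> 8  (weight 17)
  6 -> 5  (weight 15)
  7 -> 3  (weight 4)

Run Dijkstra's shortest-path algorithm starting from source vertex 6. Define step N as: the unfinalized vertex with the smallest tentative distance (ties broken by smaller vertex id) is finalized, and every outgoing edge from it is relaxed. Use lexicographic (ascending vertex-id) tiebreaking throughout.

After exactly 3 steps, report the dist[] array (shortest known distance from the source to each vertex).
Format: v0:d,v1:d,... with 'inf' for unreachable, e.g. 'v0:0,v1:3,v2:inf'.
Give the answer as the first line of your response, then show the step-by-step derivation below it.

v0:inf,v1:34,v2:inf,v3:inf,v4:inf,v5:15,v6:0,v7:inf,v8:32

step 1: dist = v0:inf,v1:inf,v2:inf,v3:inf,v4:inf,v5:15,v6:0,v7:inf,v8:inf
step 2: dist = v0:inf,v1:34,v2:inf,v3:inf,v4:inf,v5:15,v6:0,v7:inf,v8:32
step 3: dist = v0:inf,v1:34,v2:inf,v3:inf,v4:inf,v5:15,v6:0,v7:inf,v8:32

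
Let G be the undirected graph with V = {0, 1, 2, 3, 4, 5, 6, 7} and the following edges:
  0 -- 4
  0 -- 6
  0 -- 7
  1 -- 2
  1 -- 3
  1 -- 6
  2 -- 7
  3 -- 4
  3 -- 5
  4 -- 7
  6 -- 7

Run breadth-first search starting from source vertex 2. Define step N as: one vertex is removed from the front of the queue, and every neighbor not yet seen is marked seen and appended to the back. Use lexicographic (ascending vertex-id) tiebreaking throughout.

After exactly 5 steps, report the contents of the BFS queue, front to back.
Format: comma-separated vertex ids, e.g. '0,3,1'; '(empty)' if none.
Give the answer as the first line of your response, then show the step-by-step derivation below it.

0,4,5

step 1: dequeue 2; queue=[1,7]; order=2
step 2: dequeue 1; queue=[7,3,6]; order=2,1
step 3: dequeue 7; queue=[3,6,0,4]; order=2,1,7
step 4: dequeue 3; queue=[6,0,4,5]; order=2,1,7,3
step 5: dequeue 6; queue=[0,4,5]; order=2,1,7,3,6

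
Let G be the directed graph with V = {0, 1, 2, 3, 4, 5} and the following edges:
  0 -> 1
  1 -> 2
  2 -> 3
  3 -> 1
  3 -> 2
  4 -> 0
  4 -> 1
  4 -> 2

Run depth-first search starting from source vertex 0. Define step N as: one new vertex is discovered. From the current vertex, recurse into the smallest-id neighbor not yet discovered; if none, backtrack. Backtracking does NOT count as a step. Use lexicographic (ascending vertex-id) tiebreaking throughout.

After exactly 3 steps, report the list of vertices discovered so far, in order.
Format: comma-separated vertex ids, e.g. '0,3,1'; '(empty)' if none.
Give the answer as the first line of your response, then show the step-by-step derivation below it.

0,1,2

step 1: discover 0; path=0; order=0
step 2: discover 1; path=0>1; order=0,1
step 3: discover 2; path=0>1>2; order=0,1,2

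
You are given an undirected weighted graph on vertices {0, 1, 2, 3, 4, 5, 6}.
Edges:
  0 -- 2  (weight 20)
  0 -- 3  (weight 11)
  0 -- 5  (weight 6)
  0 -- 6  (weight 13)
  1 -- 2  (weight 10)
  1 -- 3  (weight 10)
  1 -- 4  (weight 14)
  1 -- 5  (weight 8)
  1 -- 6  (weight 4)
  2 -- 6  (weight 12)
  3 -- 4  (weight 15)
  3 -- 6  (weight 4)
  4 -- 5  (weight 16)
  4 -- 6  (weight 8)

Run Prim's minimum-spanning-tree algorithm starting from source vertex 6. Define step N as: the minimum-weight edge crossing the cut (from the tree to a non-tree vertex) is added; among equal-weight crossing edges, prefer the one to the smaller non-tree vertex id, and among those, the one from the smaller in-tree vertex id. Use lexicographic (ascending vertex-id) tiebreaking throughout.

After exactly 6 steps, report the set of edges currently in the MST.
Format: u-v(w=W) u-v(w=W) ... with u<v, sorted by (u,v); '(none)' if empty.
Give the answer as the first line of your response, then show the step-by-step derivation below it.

0-5(w=6) 1-2(w=10) 1-5(w=8) 1-6(w=4) 3-6(w=4) 4-6(w=8)

step 1: add edge 1-6 (w=4); MST = {1-6(w=4)}
step 2: add edge 3-6 (w=4); MST = {1-6(w=4) 3-6(w=4)}
step 3: add edge 4-6 (w=8); MST = {1-6(w=4) 3-6(w=4) 4-6(w=8)}
step 4: add edge 1-5 (w=8); MST = {1-5(w=8) 1-6(w=4) 3-6(w=4) 4-6(w=8)}
step 5: add edge 0-5 (w=6); MST = {0-5(w=6) 1-5(w=8) 1-6(w=4) 3-6(w=4) 4-6(w=8)}
step 6: add edge 1-2 (w=10); MST = {0-5(w=6) 1-2(w=10) 1-5(w=8) 1-6(w=4) 3-6(w=4) 4-6(w=8)}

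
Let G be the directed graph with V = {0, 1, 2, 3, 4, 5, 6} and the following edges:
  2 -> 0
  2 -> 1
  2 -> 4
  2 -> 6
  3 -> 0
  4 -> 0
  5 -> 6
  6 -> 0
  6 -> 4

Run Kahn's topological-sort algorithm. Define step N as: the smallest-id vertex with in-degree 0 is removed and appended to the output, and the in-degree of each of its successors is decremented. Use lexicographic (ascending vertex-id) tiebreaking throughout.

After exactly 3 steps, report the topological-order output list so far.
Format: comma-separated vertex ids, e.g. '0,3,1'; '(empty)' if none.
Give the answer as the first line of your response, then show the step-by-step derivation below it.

2,1,3

step 1: output 2; order=[2]; indeg=(3,0,0,0,1,0,1)
step 2: output 1; order=[2,1]; indeg=(3,0,0,0,1,0,1)
step 3: output 3; order=[2,1,3]; indeg=(2,0,0,0,1,0,1)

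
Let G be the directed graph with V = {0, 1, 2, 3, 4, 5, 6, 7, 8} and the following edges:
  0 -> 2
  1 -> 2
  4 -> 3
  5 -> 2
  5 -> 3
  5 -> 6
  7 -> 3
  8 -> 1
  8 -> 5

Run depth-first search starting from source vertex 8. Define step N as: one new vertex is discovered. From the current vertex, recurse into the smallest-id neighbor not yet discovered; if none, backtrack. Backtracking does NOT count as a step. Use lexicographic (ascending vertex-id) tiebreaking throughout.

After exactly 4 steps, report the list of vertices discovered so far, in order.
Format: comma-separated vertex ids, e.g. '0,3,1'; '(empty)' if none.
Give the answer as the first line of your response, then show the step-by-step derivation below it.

8,1,2,5

step 1: discover 8; path=8; order=8
step 2: discover 1; path=8>1; order=8,1
step 3: discover 2; path=8>1>2; order=8,1,2
step 4: discover 5; path=8>5; order=8,1,2,5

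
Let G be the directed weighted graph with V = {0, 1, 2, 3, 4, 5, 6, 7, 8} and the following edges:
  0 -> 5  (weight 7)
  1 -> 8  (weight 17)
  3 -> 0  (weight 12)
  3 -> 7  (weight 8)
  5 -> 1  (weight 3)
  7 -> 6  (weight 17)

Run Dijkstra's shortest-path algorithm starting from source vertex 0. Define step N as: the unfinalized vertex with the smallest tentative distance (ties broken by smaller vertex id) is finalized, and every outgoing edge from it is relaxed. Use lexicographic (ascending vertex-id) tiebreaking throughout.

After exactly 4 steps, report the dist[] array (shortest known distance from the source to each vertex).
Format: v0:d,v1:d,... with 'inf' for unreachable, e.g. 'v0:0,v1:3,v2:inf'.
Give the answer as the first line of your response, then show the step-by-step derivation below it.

v0:0,v1:10,v2:inf,v3:inf,v4:inf,v5:7,v6:inf,v7:inf,v8:27

step 1: dist = v0:0,v1:inf,v2:inf,v3:inf,v4:inf,v5:7,v6:inf,v7:inf,v8:inf
step 2: dist = v0:0,v1:10,v2:inf,v3:inf,v4:inf,v5:7,v6:inf,v7:inf,v8:inf
step 3: dist = v0:0,v1:10,v2:inf,v3:inf,v4:inf,v5:7,v6:inf,v7:inf,v8:27
step 4: dist = v0:0,v1:10,v2:inf,v3:inf,v4:inf,v5:7,v6:inf,v7:inf,v8:27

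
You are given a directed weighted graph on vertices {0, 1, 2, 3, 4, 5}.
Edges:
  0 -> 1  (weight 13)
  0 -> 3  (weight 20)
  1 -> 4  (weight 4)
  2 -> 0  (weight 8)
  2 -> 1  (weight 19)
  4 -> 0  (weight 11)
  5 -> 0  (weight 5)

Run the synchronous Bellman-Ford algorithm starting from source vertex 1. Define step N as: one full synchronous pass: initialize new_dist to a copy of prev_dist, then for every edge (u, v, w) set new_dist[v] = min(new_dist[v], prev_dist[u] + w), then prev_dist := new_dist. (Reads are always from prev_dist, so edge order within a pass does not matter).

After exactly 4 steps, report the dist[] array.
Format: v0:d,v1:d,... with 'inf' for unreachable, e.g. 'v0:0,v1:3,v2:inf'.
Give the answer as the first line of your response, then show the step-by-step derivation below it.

v0:15,v1:0,v2:inf,v3:35,v4:4,v5:inf

step 1: dist = v0:inf,v1:0,v2:inf,v3:inf,v4:4,v5:inf
step 2: dist = v0:15,v1:0,v2:inf,v3:inf,v4:4,v5:inf
step 3: dist = v0:15,v1:0,v2:inf,v3:35,v4:4,v5:inf
step 4: dist = v0:15,v1:0,v2:inf,v3:35,v4:4,v5:inf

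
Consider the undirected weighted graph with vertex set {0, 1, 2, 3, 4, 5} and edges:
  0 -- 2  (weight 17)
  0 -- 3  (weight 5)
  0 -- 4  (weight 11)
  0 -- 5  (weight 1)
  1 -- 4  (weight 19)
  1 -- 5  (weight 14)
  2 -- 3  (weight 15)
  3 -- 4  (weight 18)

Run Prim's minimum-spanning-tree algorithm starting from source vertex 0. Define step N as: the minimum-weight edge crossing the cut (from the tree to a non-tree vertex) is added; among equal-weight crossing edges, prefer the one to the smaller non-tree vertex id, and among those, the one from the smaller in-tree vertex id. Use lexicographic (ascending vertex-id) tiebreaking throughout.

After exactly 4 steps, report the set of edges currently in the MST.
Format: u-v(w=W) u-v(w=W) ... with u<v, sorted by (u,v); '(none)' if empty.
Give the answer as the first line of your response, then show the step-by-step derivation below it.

0-3(w=5) 0-4(w=11) 0-5(w=1) 1-5(w=14)

step 1: add edge 0-5 (w=1); MST = {0-5(w=1)}
step 2: add edge 0-3 (w=5); MST = {0-3(w=5) 0-5(w=1)}
step 3: add edge 0-4 (w=11); MST = {0-3(w=5) 0-4(w=11) 0-5(w=1)}
step 4: add edge 1-5 (w=14); MST = {0-3(w=5) 0-4(w=11) 0-5(w=1) 1-5(w=14)}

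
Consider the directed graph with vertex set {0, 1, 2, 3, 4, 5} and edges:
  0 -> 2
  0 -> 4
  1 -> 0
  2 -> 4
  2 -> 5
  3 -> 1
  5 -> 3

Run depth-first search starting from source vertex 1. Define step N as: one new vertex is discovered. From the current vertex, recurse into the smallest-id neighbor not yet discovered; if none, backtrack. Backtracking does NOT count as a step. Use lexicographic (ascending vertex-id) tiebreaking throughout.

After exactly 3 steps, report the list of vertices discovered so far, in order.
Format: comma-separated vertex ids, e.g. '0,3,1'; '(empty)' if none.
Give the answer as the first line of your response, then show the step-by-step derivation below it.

1,0,2

step 1: discover 1; path=1; order=1
step 2: discover 0; path=1>0; order=1,0
step 3: discover 2; path=1>0>2; order=1,0,2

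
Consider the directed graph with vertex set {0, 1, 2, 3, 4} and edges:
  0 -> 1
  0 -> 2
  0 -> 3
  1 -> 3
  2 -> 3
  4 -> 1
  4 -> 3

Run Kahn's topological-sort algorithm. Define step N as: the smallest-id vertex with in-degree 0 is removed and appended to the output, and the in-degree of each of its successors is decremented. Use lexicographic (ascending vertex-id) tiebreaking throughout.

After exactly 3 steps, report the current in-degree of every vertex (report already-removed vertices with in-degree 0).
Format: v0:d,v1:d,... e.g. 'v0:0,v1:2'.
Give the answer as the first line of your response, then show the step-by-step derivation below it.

v0:0,v1:0,v2:0,v3:1,v4:0

step 1: output 0; order=[0]; indeg=(0,1,0,3,0)
step 2: output 2; order=[0,2]; indeg=(0,1,0,2,0)
step 3: output 4; order=[0,2,4]; indeg=(0,0,0,1,0)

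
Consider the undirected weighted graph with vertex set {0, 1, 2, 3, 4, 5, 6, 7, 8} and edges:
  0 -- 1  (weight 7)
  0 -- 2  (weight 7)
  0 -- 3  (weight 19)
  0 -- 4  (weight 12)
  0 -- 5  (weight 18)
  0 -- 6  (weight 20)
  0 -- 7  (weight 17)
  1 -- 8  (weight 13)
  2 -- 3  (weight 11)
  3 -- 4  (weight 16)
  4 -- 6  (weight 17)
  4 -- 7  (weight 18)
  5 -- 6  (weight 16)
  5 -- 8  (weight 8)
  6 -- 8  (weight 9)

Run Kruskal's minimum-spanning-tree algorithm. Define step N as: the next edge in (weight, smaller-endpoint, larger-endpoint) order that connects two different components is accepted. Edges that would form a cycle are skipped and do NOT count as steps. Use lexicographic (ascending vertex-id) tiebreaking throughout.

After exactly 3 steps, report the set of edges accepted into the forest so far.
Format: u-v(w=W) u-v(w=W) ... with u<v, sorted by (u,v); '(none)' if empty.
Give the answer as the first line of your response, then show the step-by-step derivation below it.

0-1(w=7) 0-2(w=7) 5-8(w=8)

step 1: add edge 0-1 (w=7); MST = {0-1(w=7)}
step 2: add edge 0-2 (w=7); MST = {0-1(w=7) 0-2(w=7)}
step 3: add edge 5-8 (w=8); MST = {0-1(w=7) 0-2(w=7) 5-8(w=8)}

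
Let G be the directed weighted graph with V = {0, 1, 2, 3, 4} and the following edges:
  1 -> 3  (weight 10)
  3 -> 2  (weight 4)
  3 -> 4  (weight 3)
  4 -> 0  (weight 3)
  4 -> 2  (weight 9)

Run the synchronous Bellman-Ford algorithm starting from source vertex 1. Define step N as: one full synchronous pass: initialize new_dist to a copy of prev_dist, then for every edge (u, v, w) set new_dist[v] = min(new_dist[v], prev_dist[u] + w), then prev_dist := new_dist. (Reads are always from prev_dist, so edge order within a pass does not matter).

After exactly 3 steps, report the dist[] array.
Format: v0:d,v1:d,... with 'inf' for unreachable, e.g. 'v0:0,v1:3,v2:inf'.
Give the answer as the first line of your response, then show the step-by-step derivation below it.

v0:16,v1:0,v2:14,v3:10,v4:13

step 1: dist = v0:inf,v1:0,v2:inf,v3:10,v4:inf
step 2: dist = v0:inf,v1:0,v2:14,v3:10,v4:13
step 3: dist = v0:16,v1:0,v2:14,v3:10,v4:13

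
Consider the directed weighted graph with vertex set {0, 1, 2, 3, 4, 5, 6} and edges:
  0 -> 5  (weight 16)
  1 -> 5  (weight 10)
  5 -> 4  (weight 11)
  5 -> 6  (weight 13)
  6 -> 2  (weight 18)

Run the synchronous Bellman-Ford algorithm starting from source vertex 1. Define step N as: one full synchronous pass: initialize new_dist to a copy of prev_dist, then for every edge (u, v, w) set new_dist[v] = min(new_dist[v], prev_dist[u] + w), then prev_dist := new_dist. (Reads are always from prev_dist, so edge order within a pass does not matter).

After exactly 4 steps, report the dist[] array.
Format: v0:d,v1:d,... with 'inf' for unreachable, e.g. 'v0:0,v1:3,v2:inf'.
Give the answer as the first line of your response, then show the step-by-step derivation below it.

v0:inf,v1:0,v2:41,v3:inf,v4:21,v5:10,v6:23

step 1: dist = v0:inf,v1:0,v2:inf,v3:inf,v4:inf,v5:10,v6:inf
step 2: dist = v0:inf,v1:0,v2:inf,v3:inf,v4:21,v5:10,v6:23
step 3: dist = v0:inf,v1:0,v2:41,v3:inf,v4:21,v5:10,v6:23
step 4: dist = v0:inf,v1:0,v2:41,v3:inf,v4:21,v5:10,v6:23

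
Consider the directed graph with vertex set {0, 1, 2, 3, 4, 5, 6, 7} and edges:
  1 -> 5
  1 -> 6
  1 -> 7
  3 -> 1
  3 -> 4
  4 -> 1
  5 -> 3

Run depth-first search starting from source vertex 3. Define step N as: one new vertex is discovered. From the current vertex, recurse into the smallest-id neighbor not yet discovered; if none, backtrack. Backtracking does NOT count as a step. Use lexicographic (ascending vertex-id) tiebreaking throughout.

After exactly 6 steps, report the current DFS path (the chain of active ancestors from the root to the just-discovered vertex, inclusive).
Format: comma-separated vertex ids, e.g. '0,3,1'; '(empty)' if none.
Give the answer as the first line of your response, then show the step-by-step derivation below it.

3,4

step 1: discover 3; path=3; order=3
step 2: discover 1; path=3>1; order=3,1
step 3: discover 5; path=3>1>5; order=3,1,5
step 4: discover 6; path=3>1>6; order=3,1,5,6
step 5: discover 7; path=3>1>7; order=3,1,5,6,7
step 6: discover 4; path=3>4; order=3,1,5,6,7,4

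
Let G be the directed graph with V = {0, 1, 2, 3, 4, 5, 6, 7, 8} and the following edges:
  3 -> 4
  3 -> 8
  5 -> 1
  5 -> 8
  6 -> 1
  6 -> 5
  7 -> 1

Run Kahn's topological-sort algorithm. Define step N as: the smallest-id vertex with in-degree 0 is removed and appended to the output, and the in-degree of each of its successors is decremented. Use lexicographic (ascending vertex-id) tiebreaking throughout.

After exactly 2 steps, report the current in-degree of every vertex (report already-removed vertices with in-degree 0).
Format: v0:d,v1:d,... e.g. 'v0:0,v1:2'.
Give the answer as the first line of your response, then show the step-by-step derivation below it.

v0:0,v1:3,v2:0,v3:0,v4:1,v5:1,v6:0,v7:0,v8:2

step 1: output 0; order=[0]; indeg=(0,3,0,0,1,1,0,0,2)
step 2: output 2; order=[0,2]; indeg=(0,3,0,0,1,1,0,0,2)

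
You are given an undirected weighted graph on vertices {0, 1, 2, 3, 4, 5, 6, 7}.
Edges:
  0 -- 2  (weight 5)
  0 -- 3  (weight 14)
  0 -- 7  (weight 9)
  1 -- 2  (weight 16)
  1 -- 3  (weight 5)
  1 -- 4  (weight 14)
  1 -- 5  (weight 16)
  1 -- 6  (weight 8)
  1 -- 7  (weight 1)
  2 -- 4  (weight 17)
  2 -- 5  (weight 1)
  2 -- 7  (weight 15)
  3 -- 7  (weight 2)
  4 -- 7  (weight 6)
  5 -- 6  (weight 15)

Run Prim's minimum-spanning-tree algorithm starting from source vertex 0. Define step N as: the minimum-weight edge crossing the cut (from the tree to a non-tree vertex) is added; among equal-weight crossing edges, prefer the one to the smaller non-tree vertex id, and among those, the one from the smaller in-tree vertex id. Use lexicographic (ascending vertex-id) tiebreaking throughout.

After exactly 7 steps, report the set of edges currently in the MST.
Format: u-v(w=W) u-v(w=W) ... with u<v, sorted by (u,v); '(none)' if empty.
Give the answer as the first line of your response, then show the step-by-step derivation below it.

0-2(w=5) 0-7(w=9) 1-6(w=8) 1-7(w=1) 2-5(w=1) 3-7(w=2) 4-7(w=6)

step 1: add edge 0-2 (w=5); MST = {0-2(w=5)}
step 2: add edge 2-5 (w=1); MST = {0-2(w=5) 2-5(w=1)}
step 3: add edge 0-7 (w=9); MST = {0-2(w=5) 0-7(w=9) 2-5(w=1)}
step 4: add edge 1-7 (w=1); MST = {0-2(w=5) 0-7(w=9) 1-7(w=1) 2-5(w=1)}
step 5: add edge 3-7 (w=2); MST = {0-2(w=5) 0-7(w=9) 1-7(w=1) 2-5(w=1) 3-7(w=2)}
step 6: add edge 4-7 (w=6); MST = {0-2(w=5) 0-7(w=9) 1-7(w=1) 2-5(w=1) 3-7(w=2) 4-7(w=6)}
step 7: add edge 1-6 (w=8); MST = {0-2(w=5) 0-7(w=9) 1-6(w=8) 1-7(w=1) 2-5(w=1) 3-7(w=2) 4-7(w=6)}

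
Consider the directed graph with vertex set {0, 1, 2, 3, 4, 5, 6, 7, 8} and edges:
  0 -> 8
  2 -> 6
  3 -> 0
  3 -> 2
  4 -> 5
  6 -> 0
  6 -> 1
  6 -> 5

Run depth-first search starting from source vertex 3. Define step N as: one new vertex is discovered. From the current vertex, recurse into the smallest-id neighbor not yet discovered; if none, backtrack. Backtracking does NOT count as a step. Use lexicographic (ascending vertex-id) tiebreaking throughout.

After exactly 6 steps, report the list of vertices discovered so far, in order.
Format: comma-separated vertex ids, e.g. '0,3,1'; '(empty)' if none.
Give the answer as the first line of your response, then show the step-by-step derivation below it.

3,0,8,2,6,1

step 1: discover 3; path=3; order=3
step 2: discover 0; path=3>0; order=3,0
step 3: discover 8; path=3>0>8; order=3,0,8
step 4: discover 2; path=3>2; order=3,0,8,2
step 5: discover 6; path=3>2>6; order=3,0,8,2,6
step 6: discover 1; path=3>2>6>1; order=3,0,8,2,6,1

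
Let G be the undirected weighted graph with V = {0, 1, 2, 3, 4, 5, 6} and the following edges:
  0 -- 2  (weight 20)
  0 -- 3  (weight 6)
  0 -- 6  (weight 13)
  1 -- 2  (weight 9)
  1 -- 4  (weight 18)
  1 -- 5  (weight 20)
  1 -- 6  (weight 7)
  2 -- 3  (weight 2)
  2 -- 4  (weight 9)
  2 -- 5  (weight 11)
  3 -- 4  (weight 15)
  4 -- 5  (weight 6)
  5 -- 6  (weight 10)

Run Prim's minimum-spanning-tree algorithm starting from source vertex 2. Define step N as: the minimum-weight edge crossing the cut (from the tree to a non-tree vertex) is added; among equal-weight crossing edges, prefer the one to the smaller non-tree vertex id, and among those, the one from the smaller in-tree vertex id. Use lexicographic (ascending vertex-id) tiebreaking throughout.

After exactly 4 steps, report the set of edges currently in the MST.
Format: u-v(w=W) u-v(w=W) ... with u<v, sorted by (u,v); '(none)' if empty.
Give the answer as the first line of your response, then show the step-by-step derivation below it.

0-3(w=6) 1-2(w=9) 1-6(w=7) 2-3(w=2)

step 1: add edge 2-3 (w=2); MST = {2-3(w=2)}
step 2: add edge 0-3 (w=6); MST = {0-3(w=6) 2-3(w=2)}
step 3: add edge 1-2 (w=9); MST = {0-3(w=6) 1-2(w=9) 2-3(w=2)}
step 4: add edge 1-6 (w=7); MST = {0-3(w=6) 1-2(w=9) 1-6(w=7) 2-3(w=2)}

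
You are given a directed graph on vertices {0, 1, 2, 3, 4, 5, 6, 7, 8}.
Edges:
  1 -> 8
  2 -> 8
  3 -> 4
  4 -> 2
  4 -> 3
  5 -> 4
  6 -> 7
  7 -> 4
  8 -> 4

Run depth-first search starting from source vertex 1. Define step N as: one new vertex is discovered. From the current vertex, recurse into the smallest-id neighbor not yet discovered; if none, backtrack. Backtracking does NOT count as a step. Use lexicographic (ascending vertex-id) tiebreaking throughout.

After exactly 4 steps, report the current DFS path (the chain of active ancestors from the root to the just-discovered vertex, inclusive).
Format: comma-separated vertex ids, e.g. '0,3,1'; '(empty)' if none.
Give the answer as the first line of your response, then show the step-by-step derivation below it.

1,8,4,2

step 1: discover 1; path=1; order=1
step 2: discover 8; path=1>8; order=1,8
step 3: discover 4; path=1>8>4; order=1,8,4
step 4: discover 2; path=1>8>4>2; order=1,8,4,2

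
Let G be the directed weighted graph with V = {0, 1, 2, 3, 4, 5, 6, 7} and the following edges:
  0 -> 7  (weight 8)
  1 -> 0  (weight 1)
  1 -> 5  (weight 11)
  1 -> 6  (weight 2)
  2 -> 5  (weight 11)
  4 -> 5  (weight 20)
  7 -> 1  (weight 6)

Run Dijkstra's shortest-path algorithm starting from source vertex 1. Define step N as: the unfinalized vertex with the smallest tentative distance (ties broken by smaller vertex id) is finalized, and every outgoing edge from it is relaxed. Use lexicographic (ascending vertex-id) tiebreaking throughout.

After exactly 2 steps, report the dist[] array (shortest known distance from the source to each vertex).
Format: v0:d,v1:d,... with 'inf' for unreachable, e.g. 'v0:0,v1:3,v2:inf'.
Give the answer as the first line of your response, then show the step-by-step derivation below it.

v0:1,v1:0,v2:inf,v3:inf,v4:inf,v5:11,v6:2,v7:9

step 1: dist = v0:1,v1:0,v2:inf,v3:inf,v4:inf,v5:11,v6:2,v7:inf
step 2: dist = v0:1,v1:0,v2:inf,v3:inf,v4:inf,v5:11,v6:2,v7:9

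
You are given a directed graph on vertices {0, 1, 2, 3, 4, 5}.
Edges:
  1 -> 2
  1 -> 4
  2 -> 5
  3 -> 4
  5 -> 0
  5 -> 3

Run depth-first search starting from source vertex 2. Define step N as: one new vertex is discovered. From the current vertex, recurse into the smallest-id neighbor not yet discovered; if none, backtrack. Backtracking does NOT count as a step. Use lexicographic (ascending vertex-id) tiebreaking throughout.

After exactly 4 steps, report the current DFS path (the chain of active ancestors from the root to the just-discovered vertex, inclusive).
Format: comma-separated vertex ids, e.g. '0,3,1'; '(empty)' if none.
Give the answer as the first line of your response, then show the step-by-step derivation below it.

2,5,3

step 1: discover 2; path=2; order=2
step 2: discover 5; path=2>5; order=2,5
step 3: discover 0; path=2>5>0; order=2,5,0
step 4: discover 3; path=2>5>3; order=2,5,0,3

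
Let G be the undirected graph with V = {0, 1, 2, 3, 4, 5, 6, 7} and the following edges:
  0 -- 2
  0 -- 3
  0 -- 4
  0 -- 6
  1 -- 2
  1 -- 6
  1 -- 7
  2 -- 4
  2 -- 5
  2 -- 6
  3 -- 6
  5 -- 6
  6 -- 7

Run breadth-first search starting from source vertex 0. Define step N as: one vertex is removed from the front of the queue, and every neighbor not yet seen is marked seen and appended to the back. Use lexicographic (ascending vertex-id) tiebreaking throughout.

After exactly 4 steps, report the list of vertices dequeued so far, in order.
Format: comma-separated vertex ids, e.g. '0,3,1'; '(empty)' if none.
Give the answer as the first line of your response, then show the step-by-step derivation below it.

0,2,3,4

step 1: dequeue 0; queue=[2,3,4,6]; order=0
step 2: dequeue 2; queue=[3,4,6,1,5]; order=0,2
step 3: dequeue 3; queue=[4,6,1,5]; order=0,2,3
step 4: dequeue 4; queue=[6,1,5]; order=0,2,3,4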